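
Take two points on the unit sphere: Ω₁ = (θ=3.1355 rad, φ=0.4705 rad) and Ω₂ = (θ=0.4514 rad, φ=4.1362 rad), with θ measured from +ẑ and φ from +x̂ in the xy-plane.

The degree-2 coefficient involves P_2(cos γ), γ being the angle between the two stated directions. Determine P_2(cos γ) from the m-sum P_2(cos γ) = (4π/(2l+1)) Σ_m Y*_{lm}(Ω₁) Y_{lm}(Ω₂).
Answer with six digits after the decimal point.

Expand P_2 via completeness: Σ_{m} conj(Y_{2,m}) at Ω₁ times Y_{2,m} at Ω₂ —
  term(m=-2) = +0.000001-0.000001i   from Y*(Ω₁)=+0.000008+0.000012i, Y(Ω₂)=-0.029866-0.067164i
  term(m=-1) = +0.001236-0.000714i   from Y*(Ω₁)=-0.004195-0.002134i, Y(Ω₂)=-0.165220+0.254289i
  term(m=+0) = +0.284299+0.000000i   from Y*(Ω₁)=+0.630748-0.000000i, Y(Ω₂)=+0.450733+0.000000i
  term(m=+1) = +0.001236+0.000714i   from Y*(Ω₁)=+0.004195-0.002134i, Y(Ω₂)=+0.165220+0.254289i
  term(m=+2) = +0.000001+0.000001i   from Y*(Ω₁)=+0.000008-0.000012i, Y(Ω₂)=-0.029866+0.067164i
Σ over m = +0.286771+0.000000i; ×(4π/5) → +0.720735+0.000000i. Real part: 0.720735

0.720735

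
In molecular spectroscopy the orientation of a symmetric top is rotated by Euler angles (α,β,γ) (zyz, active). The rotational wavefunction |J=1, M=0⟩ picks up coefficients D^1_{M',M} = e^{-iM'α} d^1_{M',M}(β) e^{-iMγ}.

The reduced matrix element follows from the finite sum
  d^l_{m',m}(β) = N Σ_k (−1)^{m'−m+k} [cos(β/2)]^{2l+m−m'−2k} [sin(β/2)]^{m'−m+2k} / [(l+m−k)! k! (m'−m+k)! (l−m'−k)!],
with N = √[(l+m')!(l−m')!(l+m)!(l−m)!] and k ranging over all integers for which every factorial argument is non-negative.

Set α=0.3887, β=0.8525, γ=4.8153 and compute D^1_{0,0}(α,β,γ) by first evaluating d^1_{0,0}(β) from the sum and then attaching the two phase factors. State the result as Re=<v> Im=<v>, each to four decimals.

Re=0.6581 Im=0.0000

Split into d^1_{0,0}(β=0.8525) × two z-phases.
c=cos(0.852500/2)=0.910523, s=sin(0.852500/2)=0.413459; N=√[1·1·1·1]=1.000000
k: max(0,(0)−(0))=0 … min(1+(0),1−(0))=1
  k=0: (−1)^0·1.0000/(1)·0.9105^2·0.4135^0 = +0.829051
  k=1: (−1)^1·1.0000/(1)·0.9105^0·0.4135^2 = -0.170949
d^1_{0,0}(0.8525) = +0.829051 -0.170949 = +0.658103
Attach z-rotation phases: D = e^{-i(0)(0.3887)}·(+0.658103)·e^{-i(0)(4.8153)} = +0.658103+0.000000i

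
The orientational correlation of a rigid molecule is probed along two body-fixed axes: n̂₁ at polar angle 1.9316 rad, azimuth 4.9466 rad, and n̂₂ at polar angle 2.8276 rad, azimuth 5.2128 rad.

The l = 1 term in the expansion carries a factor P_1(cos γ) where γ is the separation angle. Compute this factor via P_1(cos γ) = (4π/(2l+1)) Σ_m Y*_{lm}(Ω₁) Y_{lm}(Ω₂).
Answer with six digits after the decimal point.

Term-by-term m-sum for l=1 (normalisation 4π/3 = 4.188790):
  term(m=-1) = (0.033279, -0.009074)   from Y*(Ω₁)=(0.075018, -0.314424), Y(Ω₂)=(0.051197, 0.093625)
  term(m=+0) = (0.080158, 0.000000)   from Y*(Ω₁)=(-0.172490, -0.000000), Y(Ω₂)=(-0.464714, 0.000000)
  term(m=+1) = (0.033279, 0.009074)   from Y*(Ω₁)=(-0.075018, -0.314424), Y(Ω₂)=(-0.051197, 0.093625)
Total Σ_m = (0.146715, 0.000000). Multiply by 4.188790: (0.614560, 0.000000). P_1(cos γ) = 0.614560

0.614560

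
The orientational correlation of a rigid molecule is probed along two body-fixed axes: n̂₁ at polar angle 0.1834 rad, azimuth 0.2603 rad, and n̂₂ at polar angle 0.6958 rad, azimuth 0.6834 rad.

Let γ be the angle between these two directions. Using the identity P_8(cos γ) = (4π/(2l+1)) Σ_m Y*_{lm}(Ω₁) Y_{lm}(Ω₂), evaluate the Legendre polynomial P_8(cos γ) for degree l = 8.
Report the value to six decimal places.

Addition theorem: P_8(cos γ) = (4π/17) Σ_m Y*_{lm}(Ω₁) Y_{lm}(Ω₂), m = −8…8:
  m=-8: (-0.000000+0.000001i) × (+0.010065+0.010700i) = -0.000000+0.000000i  (running Σ = -0.000000+0.000000i)
  m=-7: (-0.000003+0.000013i) × (+0.005020+0.070182i) = -0.000001-0.000000i  (running Σ = -0.000001-0.000000i)
  m=-6: (+0.000002+0.000187i) × (-0.117555+0.167485i) = -0.000032-0.000022i  (running Σ = -0.000032-0.000022i)
  m=-5: (+0.000494+0.001788i) × (-0.379362+0.107203i) = -0.000379-0.000625i  (running Σ = -0.000411-0.000647i)
  m=-4: (+0.006922+0.011825i) × (-0.432070-0.186761i) = -0.000782-0.006402i  (running Σ = -0.001194-0.007049i)
  m=-3: (+0.052962+0.052488i) × (-0.099223-0.190867i) = +0.004763-0.015317i  (running Σ = +0.003569-0.022366i)
  m=-2: (+0.246232+0.141179i) × (-0.052381+0.253201i) = -0.048645+0.054951i  (running Σ = -0.045075+0.032585i)
  m=-1: (+0.636982+0.169656i) × (-0.276752+0.225359i) = -0.214519+0.096597i  (running Σ = -0.259594+0.129182i)
  m=0: (+0.557792-0.000000i) × (+0.154217+0.000000i) = +0.086021+0.000000i  (running Σ = -0.173573+0.129182i)
  m=1: (-0.636982+0.169656i) × (+0.276752+0.225359i) = -0.214519-0.096597i  (running Σ = -0.388093+0.032585i)
  m=2: (+0.246232-0.141179i) × (-0.052381-0.253201i) = -0.048645-0.054951i  (running Σ = -0.436737-0.022366i)
  m=3: (-0.052962+0.052488i) × (+0.099223-0.190867i) = +0.004763+0.015317i  (running Σ = -0.431974-0.007049i)
  m=4: (+0.006922-0.011825i) × (-0.432070+0.186761i) = -0.000782+0.006402i  (running Σ = -0.432756-0.000647i)
  m=5: (-0.000494+0.001788i) × (+0.379362+0.107203i) = -0.000379+0.000625i  (running Σ = -0.433135-0.000022i)
  m=6: (+0.000002-0.000187i) × (-0.117555-0.167485i) = -0.000032+0.000022i  (running Σ = -0.433167-0.000000i)
  m=7: (+0.000003+0.000013i) × (-0.005020+0.070182i) = -0.000001+0.000000i  (running Σ = -0.433168+0.000000i)
  m=8: (-0.000000-0.000001i) × (+0.010065-0.010700i) = -0.000000-0.000000i  (running Σ = -0.433168+0.000000i)
Accumulated sum -0.433168+0.000000i; after 4π/(2l+1) scaling, -0.320197+0.000000i ⇒ P_8 = -0.320197

-0.320197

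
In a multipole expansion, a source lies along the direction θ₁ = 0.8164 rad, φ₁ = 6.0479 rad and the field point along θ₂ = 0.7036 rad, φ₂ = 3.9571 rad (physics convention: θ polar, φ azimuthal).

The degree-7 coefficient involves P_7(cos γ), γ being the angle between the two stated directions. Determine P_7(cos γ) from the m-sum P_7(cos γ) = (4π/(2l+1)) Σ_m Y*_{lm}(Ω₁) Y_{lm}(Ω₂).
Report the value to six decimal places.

Term-by-term m-sum for l=7 (normalisation 4π/15 = 0.837758):
  [-7]  conj(Y_{7,-7})(Ω₁) = (-0.004153, -0.054390) ; Y_{7,-7}(Ω₂) = (-0.019913, -0.012894) ; Δ = (-0.000619, 0.001137)
  [-6]  conj(Y_{7,-6})(Ω₁) = (0.030388, -0.189402) ; Y_{7,-6}(Ω₂) = (0.018797, 0.102917) ; Δ = (0.020064, -0.000433)
  [-5]  conj(Y_{7,-5})(Ω₁) = (0.147640, -0.354756) ; Y_{7,-5}(Ω₂) = (0.161772, -0.219628) ; Δ = (-0.054030, -0.089815)
  [-4]  conj(Y_{7,-4})(Ω₁) = (0.258438, -0.354712) ; Y_{7,-4}(Ω₂) = (-0.443678, 0.053695) ; Δ = (-0.095617, 0.171255)
  [-3]  conj(Y_{7,-3})(Ω₁) = (0.114076, -0.097233) ; Y_{7,-3}(Ω₂) = (0.298397, 0.248832) ; Δ = (0.058235, -0.000628)
  [-2]  conj(Y_{7,-2})(Ω₁) = (-0.260409, 0.132466) ; Y_{7,-2}(Ω₂) = (0.001846, 0.030624) ; Δ = (-0.004538, -0.007730)
  [-1]  conj(Y_{7,-1})(Ω₁) = (-0.285608, 0.068468) ; Y_{7,-1}(Ω₂) = (0.269777, -0.286533) ; Δ = (-0.057433, 0.100307)
  [+0]  conj(Y_{7,0})(Ω₁) = (0.213127, -0.000000) ; Y_{7,0}(Ω₂) = (-0.093839, 0.000000) ; Δ = (-0.020000, 0.000000)
  [+1]  conj(Y_{7,1})(Ω₁) = (0.285608, 0.068468) ; Y_{7,1}(Ω₂) = (-0.269777, -0.286533) ; Δ = (-0.057433, -0.100307)
  [+2]  conj(Y_{7,2})(Ω₁) = (-0.260409, -0.132466) ; Y_{7,2}(Ω₂) = (0.001846, -0.030624) ; Δ = (-0.004538, 0.007730)
  [+3]  conj(Y_{7,3})(Ω₁) = (-0.114076, -0.097233) ; Y_{7,3}(Ω₂) = (-0.298397, 0.248832) ; Δ = (0.058235, 0.000628)
  [+4]  conj(Y_{7,4})(Ω₁) = (0.258438, 0.354712) ; Y_{7,4}(Ω₂) = (-0.443678, -0.053695) ; Δ = (-0.095617, -0.171255)
  [+5]  conj(Y_{7,5})(Ω₁) = (-0.147640, -0.354756) ; Y_{7,5}(Ω₂) = (-0.161772, -0.219628) ; Δ = (-0.054030, 0.089815)
  [+6]  conj(Y_{7,6})(Ω₁) = (0.030388, 0.189402) ; Y_{7,6}(Ω₂) = (0.018797, -0.102917) ; Δ = (0.020064, 0.000433)
  [+7]  conj(Y_{7,7})(Ω₁) = (0.004153, -0.054390) ; Y_{7,7}(Ω₂) = (0.019913, -0.012894) ; Δ = (-0.000619, -0.001137)
Total Σ_m = (-0.287875, 0.000000). Multiply by 0.837758: (-0.241170, 0.000000). P_7(cos γ) = -0.241170

-0.241170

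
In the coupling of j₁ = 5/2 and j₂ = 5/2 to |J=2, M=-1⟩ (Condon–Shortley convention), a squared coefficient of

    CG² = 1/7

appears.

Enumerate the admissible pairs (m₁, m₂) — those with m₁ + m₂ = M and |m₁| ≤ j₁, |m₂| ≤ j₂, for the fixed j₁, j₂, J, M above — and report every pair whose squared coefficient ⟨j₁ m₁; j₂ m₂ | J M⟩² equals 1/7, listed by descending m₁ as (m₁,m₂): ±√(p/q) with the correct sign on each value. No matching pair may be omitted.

(1/2,-3/2): −√(1/7); (-3/2,1/2): +√(1/7)

Admissible pairs with m₁+m₂ = M = -1: (-5/2,3/2), (-3/2,1/2), (-1/2,-1/2), (1/2,-3/2), (3/2,-5/2)
  (m₁,m₂)=(3/2,-5/2): CG² = 5/14, CG = +√(5/14)
  (m₁,m₂)=(1/2,-3/2): CG² = 1/7, CG = −√(1/7)   ← matches the target
  (m₁,m₂)=(-1/2,-1/2): CG² = 0/1, CG = 0
  (m₁,m₂)=(-3/2,1/2): CG² = 1/7, CG = +√(1/7)   ← matches the target
  (m₁,m₂)=(-5/2,3/2): CG² = 5/14, CG = −√(5/14)
Pairs with CG² = 1/7: (1/2,-3/2): −√(1/7); (-3/2,1/2): +√(1/7)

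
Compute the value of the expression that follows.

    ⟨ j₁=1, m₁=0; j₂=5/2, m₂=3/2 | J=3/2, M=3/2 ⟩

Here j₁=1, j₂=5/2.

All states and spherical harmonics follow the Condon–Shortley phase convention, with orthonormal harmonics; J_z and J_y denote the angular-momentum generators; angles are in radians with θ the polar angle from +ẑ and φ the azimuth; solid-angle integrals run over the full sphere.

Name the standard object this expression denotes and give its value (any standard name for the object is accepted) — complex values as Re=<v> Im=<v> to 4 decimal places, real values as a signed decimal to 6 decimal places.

Clebsch–Gordan coefficient, −√(4/15) ≈ -0.516398

This is a Clebsch–Gordan (vector-coupling) coefficient.
√[4·2!0!3!/6! · 1!1!4!1!3!0!] = √(48/5)
  +(−1)^1/∏(1,1,0,3,0,0)! = -1/6  (running -1/6)
⟨..|..⟩ = √(48/5)·(-1/6) = -0.516398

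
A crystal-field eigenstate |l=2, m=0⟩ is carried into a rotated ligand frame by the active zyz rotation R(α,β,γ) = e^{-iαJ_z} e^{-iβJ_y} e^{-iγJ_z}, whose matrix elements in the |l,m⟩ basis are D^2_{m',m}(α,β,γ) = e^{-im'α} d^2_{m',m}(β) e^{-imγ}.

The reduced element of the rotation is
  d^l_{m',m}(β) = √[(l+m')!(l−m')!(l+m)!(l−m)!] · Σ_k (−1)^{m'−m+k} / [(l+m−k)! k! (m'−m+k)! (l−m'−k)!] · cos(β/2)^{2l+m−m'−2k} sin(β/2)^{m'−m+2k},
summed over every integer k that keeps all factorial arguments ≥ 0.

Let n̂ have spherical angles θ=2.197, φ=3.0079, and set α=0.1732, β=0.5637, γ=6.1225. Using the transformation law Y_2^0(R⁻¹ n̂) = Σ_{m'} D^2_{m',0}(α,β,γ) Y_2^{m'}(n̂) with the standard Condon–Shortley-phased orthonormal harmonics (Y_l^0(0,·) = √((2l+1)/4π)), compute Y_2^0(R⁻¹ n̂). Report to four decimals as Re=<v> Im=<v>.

Re=0.4649 Im=0.0000

Need the full column D^2_{m',0} for m'=−2..2 at α=0.1732, β=0.5637, γ=6.1225.
cos(β/2)=0.960543, sin(β/2)=0.278133
d^2_{-2,0}: single k=2 term ⇒ +0.174829;  D = +0.164445+0.059357i
d^2_{-1,0}: k∈[1..2] ⇒ +0.603779 -0.050623 = +0.553156;  D = +0.544880+0.095328i
d^2_{0,0}: k∈[0..2] ⇒ +0.851268 -0.285495 +0.005984 = +0.571757;  D = +0.571757+0.000000i
d^2_{1,0}: k∈[0..1] ⇒ -0.603779 +0.050623 = -0.553156;  D = -0.544880+0.095328i
d^2_{2,0}: single k=0 term ⇒ +0.174829;  D = +0.164445-0.059357i
Y_2^{m'}(θ=2.197,φ=3.0079) and Σ D·Y over m':
  (+0.1644+0.0594i)·(+0.2446+0.0670i)  (+0.5449+0.0953i)·(+0.3636+0.0489i)  (+0.5718+0.0000i)·(+0.0096+0.0000i)  (-0.5449+0.0953i)·(-0.3636+0.0489i)  (+0.1644-0.0594i)·(+0.2446-0.0670i)
Y_2^0(R⁻¹ n̂) = +0.464876+0.000000i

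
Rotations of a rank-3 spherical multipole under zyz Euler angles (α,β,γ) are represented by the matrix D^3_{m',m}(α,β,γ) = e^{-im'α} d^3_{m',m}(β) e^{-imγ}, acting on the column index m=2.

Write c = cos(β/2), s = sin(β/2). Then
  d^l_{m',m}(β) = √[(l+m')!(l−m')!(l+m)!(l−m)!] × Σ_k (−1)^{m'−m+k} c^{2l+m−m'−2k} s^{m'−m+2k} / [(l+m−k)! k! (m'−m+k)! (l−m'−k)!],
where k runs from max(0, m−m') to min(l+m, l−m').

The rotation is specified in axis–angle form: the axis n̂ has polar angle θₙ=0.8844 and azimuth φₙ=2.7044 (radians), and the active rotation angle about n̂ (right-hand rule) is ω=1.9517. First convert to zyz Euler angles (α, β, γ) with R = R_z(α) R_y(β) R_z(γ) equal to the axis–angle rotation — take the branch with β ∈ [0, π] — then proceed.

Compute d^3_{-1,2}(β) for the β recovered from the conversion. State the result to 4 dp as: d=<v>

Axis–angle → zyz. n̂ = (sinθₙcosφₙ, sinθₙsinφₙ, cosθₙ) = (-0.700779, +0.327513, +0.633754), ω = 1.9517.
R = I cosω + sinω [n̂]ₓ + (1−cosω) n̂n̂ᵀ gives
  R = [+0.301900, -0.903170, -0.305188; +0.273494, -0.224618, +0.935280; -0.913268, -0.365828, +0.179199]
β = atan2(√(R₁₃²+R₂₃²), R₃₃) = 1.390624; α = atan2(R₂₃, R₁₃) mod 2π = 1.886210; γ = atan2(R₃₂, −R₃₁) mod 2π = 5.902188
d^3_{-1,2}(β=1.3906) via the finite sum:
Half-angle: c=0.767854, s=0.640625. N=√(2·24·120·1)=75.894664
Admissible k: 3..4 (factorial args all ≥0)
  k=3: (−1)^0·75.8947/(12)·0.7679^3·0.6406^3 = +0.752796
  k=4: (−1)^1·75.8947/(24)·0.7679^1·0.6406^5 = -0.261998
d^3_{-1,2}(1.3906) = +0.752796 -0.261998 = +0.490798

d=0.4908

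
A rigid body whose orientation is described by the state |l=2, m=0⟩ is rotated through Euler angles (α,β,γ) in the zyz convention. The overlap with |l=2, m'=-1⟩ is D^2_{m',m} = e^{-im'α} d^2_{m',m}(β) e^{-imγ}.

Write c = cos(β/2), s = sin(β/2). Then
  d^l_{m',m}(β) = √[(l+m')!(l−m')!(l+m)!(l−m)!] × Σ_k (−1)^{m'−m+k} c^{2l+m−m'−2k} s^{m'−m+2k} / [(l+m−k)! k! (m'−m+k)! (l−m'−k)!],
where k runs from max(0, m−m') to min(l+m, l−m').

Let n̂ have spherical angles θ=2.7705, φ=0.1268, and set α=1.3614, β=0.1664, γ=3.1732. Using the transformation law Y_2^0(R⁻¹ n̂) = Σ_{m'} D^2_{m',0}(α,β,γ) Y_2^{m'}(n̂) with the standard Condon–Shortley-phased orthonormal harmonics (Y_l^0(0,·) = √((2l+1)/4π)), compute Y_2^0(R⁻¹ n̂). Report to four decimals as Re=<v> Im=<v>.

Need the full column D^2_{m',0} for m'=−2..2 at α=1.3614, β=0.1664, γ=3.1732.
cos(β/2)=0.996541, sin(β/2)=0.083104
d^2_{-2,0}: single k=2 term ⇒ +0.016800;  D = -0.015348+0.006832i
d^2_{-1,0}: k∈[1..2] ⇒ +0.201457 -0.001401 = +0.200056;  D = +0.041586+0.195686i
d^2_{0,0}: k∈[0..2] ⇒ +0.986235 -0.027434 +0.000048 = +0.958848;  D = +0.958848+0.000000i
d^2_{1,0}: k∈[0..1] ⇒ -0.201457 +0.001401 = -0.200056;  D = -0.041586+0.195686i
d^2_{2,0}: single k=0 term ⇒ +0.016800;  D = -0.015348-0.006832i
Y_2^{m'}(θ=2.7705,φ=0.1268) and Σ D·Y over m':
  (-0.0153+0.0068i)·(+0.0492-0.0127i)  (+0.0416+0.1957i)·(-0.2590+0.0330i)  (+0.9588+0.0000i)·(+0.5064+0.0000i)  (-0.0416+0.1957i)·(+0.2590+0.0330i)  (-0.0153-0.0068i)·(+0.0492+0.0127i)
Y_2^0(R⁻¹ n̂) = +0.449723-0.000000i

Re=0.4497 Im=0.0000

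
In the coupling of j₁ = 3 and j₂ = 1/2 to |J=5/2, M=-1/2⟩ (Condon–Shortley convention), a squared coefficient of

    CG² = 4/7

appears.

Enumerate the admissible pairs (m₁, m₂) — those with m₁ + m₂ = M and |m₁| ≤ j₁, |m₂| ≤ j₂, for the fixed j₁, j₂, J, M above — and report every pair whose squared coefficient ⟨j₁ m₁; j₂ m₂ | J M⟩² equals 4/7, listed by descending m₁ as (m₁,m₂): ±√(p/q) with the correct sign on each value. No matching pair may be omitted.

Admissible pairs with m₁+m₂ = M = -1/2: (-1,1/2), (0,-1/2)
  (m₁,m₂)=(0,-1/2): CG² = 3/7, CG = +√(3/7)
  (m₁,m₂)=(-1,1/2): CG² = 4/7, CG = −√(4/7)   ← matches the target
Pairs with CG² = 4/7: (-1,1/2): −√(4/7)

(-1,1/2): −√(4/7)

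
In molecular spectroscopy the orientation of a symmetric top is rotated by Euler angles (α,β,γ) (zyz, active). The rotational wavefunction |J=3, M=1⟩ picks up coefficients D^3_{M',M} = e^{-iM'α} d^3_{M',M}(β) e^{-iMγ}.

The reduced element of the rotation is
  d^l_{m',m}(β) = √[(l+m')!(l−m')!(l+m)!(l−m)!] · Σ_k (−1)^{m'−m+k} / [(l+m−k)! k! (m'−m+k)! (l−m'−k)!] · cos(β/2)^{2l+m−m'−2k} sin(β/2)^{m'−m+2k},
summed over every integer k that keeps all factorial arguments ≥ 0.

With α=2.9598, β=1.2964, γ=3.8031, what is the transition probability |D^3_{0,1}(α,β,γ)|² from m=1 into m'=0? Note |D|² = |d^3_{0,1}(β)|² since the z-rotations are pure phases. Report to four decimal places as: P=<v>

First d^3_{0,1}(β=1.2964), then the phase factors e^{-i(0)α} and e^{-i(1)γ}:
Half-angle: c=0.797172, s=0.603752. N=√(6·6·24·2)=41.569219
k: max(0,(1)−(0))=1 … min(3+(1),3−(0))=3
  k=1: (−1)^0·41.5692/(12)·0.7972^5·0.6038^1 = +0.673301
  k=2: (−1)^1·41.5692/(4)·0.7972^3·0.6038^3 = -1.158629
  k=3: (−1)^2·41.5692/(12)·0.7972^1·0.6038^5 = +0.221532
d^3_{0,1}(1.2964) = +0.673301 -1.158629 +0.221532 = -0.263796
|D^3_{0,1}|² = |d^3_{0,1}(β)|² = (-0.263796)² = 0.069588 (the z-rotation phases have unit modulus)

P=0.0696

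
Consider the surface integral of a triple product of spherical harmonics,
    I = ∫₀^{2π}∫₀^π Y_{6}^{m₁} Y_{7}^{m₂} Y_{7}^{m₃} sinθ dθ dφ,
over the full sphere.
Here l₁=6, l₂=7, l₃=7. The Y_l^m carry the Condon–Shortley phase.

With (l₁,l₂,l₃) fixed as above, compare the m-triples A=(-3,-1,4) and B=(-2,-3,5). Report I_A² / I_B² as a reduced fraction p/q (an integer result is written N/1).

25/27

Same 6,7,7: normalisation and zero-m 3j drop out of the ratio.
A: Δ: 6! 6! 8! / 21! → 1/2444321880; sum: t=3:−1/18662400 t=4:+1/8294400 t=5:−1/29030400 t=6:+1/1045094400 = 1/29859840; 3j²(6 7 7; -3 -1 4) = Δ·Π!·Σ² = 175/25194  (sign -1)
B: Δ: 6! 6! 8! / 21! → 1/2444321880; sum: t=2:+1/49766400 t=3:−1/21772800 t=4:+1/92897280 = -1/66355200; 3j²(6 7 7; -2 -3 5) = Δ·Π!·Σ² = 63/8398  (sign -1)
I_A²/I_B² = (175/25194)/(63/8398) = 25/27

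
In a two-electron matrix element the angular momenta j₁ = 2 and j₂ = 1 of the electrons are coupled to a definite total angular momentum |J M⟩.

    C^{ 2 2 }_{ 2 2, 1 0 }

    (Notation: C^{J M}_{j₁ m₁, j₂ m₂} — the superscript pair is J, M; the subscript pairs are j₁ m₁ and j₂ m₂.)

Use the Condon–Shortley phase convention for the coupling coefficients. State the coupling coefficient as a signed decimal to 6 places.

+√(2/3) = +0.816497

√[5·1!3!1!/6! · 4!0!1!1!4!0!] = √(24)
  +(−1)^0/∏(0,1,0,1,3,0)! = 1/6  (running 1/6)
⟨..|..⟩ = √(24)·(1/6) = +0.816497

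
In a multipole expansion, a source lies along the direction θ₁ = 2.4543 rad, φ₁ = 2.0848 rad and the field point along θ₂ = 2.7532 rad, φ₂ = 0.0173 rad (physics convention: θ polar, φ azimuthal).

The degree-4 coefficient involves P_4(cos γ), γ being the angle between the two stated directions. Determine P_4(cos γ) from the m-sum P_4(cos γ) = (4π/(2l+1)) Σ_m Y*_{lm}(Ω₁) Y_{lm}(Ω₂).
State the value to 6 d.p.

Expand P_4 via completeness: Σ_{m} conj(Y_{4,m}) at Ω₁ times Y_{4,m} at Ω₂ —
  [-4]  conj(Y_{4,-4})(Ω₁) = -0.033442+0.063425i ; Y_{4,-4}(Ω₂) = +0.009080-0.000629i ; Δ = -0.000264+0.000597i
  [-3]  conj(Y_{4,-3})(Ω₁) = -0.246977+0.007111i ; Y_{4,-3}(Ω₂) = -0.062832+0.003264i ; Δ = +0.015495-0.001253i
  [-2]  conj(Y_{4,-2})(Ω₁) = -0.221338-0.366923i ; Y_{4,-2}(Ω₂) = +0.239547-0.008292i ; Δ = -0.056063-0.086060i
  [-1]  conj(Y_{4,-1})(Ω₁) = +0.134869-0.238864i ; Y_{4,-1}(Ω₂) = -0.496723+0.008594i ; Δ = -0.064940+0.119808i
  [+0]  conj(Y_{4,0})(Ω₁) = -0.257064-0.000000i ; Y_{4,0}(Ω₂) = +0.315588+0.000000i ; Δ = -0.081127-0.000000i
  [+1]  conj(Y_{4,1})(Ω₁) = -0.134869-0.238864i ; Y_{4,1}(Ω₂) = +0.496723+0.008594i ; Δ = -0.064940-0.119808i
  [+2]  conj(Y_{4,2})(Ω₁) = -0.221338+0.366923i ; Y_{4,2}(Ω₂) = +0.239547+0.008292i ; Δ = -0.056063+0.086060i
  [+3]  conj(Y_{4,3})(Ω₁) = +0.246977+0.007111i ; Y_{4,3}(Ω₂) = +0.062832+0.003264i ; Δ = +0.015495+0.001253i
  [+4]  conj(Y_{4,4})(Ω₁) = -0.033442-0.063425i ; Y_{4,4}(Ω₂) = +0.009080+0.000629i ; Δ = -0.000264-0.000597i
Total Σ_m = -0.292670+0.000000i. Multiply by 1.396263: -0.408644+0.000000i. P_4(cos γ) = -0.408644

-0.408644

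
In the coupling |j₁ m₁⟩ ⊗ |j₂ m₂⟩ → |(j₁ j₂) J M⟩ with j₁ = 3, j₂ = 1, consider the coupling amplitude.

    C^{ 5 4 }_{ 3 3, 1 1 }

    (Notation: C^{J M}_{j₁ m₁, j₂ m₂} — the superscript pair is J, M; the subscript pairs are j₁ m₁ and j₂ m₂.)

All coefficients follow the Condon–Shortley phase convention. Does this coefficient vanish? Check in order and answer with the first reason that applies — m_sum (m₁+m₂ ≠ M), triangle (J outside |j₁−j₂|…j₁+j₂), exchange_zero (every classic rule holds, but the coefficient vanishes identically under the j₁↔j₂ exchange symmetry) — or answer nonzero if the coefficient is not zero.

m-sum: m₁+m₂ = 3+1 = 4, M = 4  ✓
triangle: need |j₁−j₂| ≤ J ≤ j₁+j₂, i.e. J ∈ [2, 4]; J = 5 is outside ✗ ⇒ coefficient is 0

triangle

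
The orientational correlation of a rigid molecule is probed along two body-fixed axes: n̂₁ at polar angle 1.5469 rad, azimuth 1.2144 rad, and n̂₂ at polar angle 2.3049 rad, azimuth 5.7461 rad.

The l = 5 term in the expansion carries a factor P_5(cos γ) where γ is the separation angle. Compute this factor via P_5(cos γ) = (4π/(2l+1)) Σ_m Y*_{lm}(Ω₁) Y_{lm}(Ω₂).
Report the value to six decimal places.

Expand P_5 via completeness: Σ_{m} conj(Y_{5,m}) at Ω₁ times Y_{5,m} at Ω₂ —
  m=-5: Y*=0.45317 - 0.09715j  Y=-0.09399 + 0.04612j  product -0.03811 + 0.03003j
  m=-4: Y*=0.00507 - 0.03466j  Y=0.16310 - 0.25028j  product -0.00785 - 0.00692j
  m=-3: Y*=0.30151 + 0.16535j  Y=-0.01740 + 0.42991j  product -0.07633 + 0.12674j
  m=-2: Y*=0.03057 - 0.02642j  Y=-0.10328 - 0.19059j  product -0.00819 - 0.00310j
  m=-1: Y*=0.11082 + 0.29767j  Y=-0.21521 - 0.12815j  product 0.01430 - 0.07826j
  m=+0: Y*=0.04180 + 0.00000j  Y=0.29195 + 0.00000j  product 0.01221 + 0.00000j
  m=+1: Y*=-0.11082 + 0.29767j  Y=0.21521 - 0.12815j  product 0.01430 + 0.07826j
  m=+2: Y*=0.03057 + 0.02642j  Y=-0.10328 + 0.19059j  product -0.00819 + 0.00310j
  m=+3: Y*=-0.30151 + 0.16535j  Y=0.01740 + 0.42991j  product -0.07633 - 0.12674j
  m=+4: Y*=0.00507 + 0.03466j  Y=0.16310 + 0.25028j  product -0.00785 + 0.00692j
  m=+5: Y*=-0.45317 - 0.09715j  Y=0.09399 + 0.04612j  product -0.03811 - 0.03003j
Total Σ_m = -0.22017 + 0.00000j. Multiply by 1.142397: -0.25152 + 0.00000j. P_5(cos γ) = -0.251519

-0.251519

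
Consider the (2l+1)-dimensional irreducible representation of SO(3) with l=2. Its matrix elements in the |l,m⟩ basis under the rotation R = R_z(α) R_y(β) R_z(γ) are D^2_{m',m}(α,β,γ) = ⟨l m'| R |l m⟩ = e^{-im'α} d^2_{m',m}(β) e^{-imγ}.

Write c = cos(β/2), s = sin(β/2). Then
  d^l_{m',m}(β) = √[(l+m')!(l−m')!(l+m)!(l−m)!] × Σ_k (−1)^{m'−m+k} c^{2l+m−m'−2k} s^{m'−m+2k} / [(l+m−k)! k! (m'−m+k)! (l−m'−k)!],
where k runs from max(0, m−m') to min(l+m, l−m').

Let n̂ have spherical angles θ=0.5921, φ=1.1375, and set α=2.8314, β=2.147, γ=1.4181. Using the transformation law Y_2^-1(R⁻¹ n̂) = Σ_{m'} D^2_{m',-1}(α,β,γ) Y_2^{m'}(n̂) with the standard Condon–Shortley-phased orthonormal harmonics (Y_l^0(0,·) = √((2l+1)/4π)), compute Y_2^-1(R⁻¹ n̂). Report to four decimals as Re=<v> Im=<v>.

Re=0.2549 Im=0.2230

Need the full column D^2_{m',-1} for m'=−2..2 at α=2.8314, β=2.1470, γ=1.4181.
cos(β/2)=0.477051, sin(β/2)=0.878876
d^2_{-2,-1}: single k=1 term ⇒ +0.190832;  D = +0.133267+0.136591i
d^2_{-1,-1}: k∈[0..1] ⇒ +0.051792 -0.527358 = -0.475567;  D = +0.212357+0.425521i
d^2_{0,-1}: k∈[0..1] ⇒ -0.233721 +0.793273 = +0.559552;  D = +0.085110+0.553041i
d^2_{1,-1}: k∈[0..1] ⇒ +0.527358 -0.596636 = -0.069278;  D = -0.010866+0.068420i
d^2_{2,-1}: single k=0 term ⇒ -0.647705;  D = +0.292001-0.578149i
Y_2^{m'}(θ=0.5921,φ=1.1375) and Σ D·Y over m':
  (+0.1333+0.1366i)·(-0.0779-0.0917i)  (+0.2124+0.4255i)·(+0.1502-0.3247i)  (+0.0851+0.5530i)·(+0.3361+0.0000i)  (-0.0109+0.0684i)·(-0.1502-0.3247i)  (+0.2920-0.5781i)·(-0.0779+0.0917i)
Y_2^-1(R⁻¹ n̂) = +0.254931+0.223027i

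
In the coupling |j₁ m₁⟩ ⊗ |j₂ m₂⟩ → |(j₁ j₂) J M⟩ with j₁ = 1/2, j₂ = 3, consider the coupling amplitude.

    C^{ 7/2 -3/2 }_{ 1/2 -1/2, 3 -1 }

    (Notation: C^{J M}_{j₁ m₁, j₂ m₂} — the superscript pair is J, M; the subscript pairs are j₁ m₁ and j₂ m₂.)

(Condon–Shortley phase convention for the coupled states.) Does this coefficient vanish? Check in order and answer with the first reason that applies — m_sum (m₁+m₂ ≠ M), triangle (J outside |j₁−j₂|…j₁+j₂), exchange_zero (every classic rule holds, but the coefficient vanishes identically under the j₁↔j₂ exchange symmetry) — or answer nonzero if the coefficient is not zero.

nonzero

m-sum: m₁+m₂ = -1/2+(-1) = -3/2, M = -3/2  ✓
triangle: |j₁−j₂| = 5/2 ≤ J = 7/2 ≤ j₁+j₂ = 7/2  ✓
exchange: j₁≠j₂ or m₁≠m₂ — the exchange symmetry imposes no constraint here
value check: CG = +√(5/7) = +0.845154 ≠ 0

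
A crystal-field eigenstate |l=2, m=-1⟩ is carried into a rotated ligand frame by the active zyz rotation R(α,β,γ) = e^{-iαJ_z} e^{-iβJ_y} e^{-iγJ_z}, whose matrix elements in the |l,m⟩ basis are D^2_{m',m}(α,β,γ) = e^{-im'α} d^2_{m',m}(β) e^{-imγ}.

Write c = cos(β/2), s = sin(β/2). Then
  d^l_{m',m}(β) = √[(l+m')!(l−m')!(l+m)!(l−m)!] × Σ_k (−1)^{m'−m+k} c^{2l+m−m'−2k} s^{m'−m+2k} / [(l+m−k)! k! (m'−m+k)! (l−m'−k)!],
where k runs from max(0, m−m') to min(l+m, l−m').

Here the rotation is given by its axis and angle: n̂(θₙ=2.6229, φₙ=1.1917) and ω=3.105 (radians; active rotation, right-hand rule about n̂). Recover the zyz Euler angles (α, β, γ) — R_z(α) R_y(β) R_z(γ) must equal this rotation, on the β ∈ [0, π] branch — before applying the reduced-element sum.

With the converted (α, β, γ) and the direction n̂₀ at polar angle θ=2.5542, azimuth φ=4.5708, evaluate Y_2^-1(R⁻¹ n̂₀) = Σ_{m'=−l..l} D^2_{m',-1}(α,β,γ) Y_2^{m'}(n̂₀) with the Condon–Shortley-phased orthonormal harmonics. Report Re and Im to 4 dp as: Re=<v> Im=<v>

Re=0.0091 Im=-0.0316

Axis–angle → zyz. n̂ = (sinθₙcosφₙ, sinθₙsinφₙ, cosθₙ) = (+0.183466, +0.460547, -0.868468), ω = 3.1050.
R = I cosω + sinω [n̂]ₓ + (1−cosω) n̂n̂ᵀ gives
  R = [-0.932034, +0.200705, -0.301713; +0.137160, -0.575265, -0.806385; -0.335411, -0.792961, +0.508638]
β = atan2(√(R₁₃²+R₂₃²), R₃₃) = 1.037194; α = atan2(R₂₃, R₁₃) mod 2π = 4.354359; γ = atan2(R₃₂, −R₃₁) mod 2π = 5.112552
Need the full column D^2_{m',-1} for m'=−2..2 at α=4.3544, β=1.0372, γ=5.1126.
cos(β/2)=0.868515, sin(β/2)=0.495662
d^2_{-2,-1}: single k=1 term ⇒ +0.649454;  D = +0.201765+0.617318i
d^2_{-1,-1}: k∈[0..1] ⇒ +0.568997 -0.555966 = +0.013032;  D = -0.013020-0.000549i
d^2_{0,-1}: k∈[0..1] ⇒ -0.795415 +0.259066 = -0.536349;  D = -0.208945+0.493976i
d^2_{1,-1}: k∈[0..1] ⇒ +0.555966 -0.060359 = +0.495606;  D = +0.359850+0.340784i
d^2_{2,-1}: single k=0 term ⇒ -0.211527;  D = +0.190046-0.092877i
Y_2^{m'}(θ=2.5542,φ=4.5708) and Σ D·Y over m':
  (+0.2018+0.6173i)·(-0.1139-0.0331i)  (-0.0130-0.0005i)·(+0.0503-0.3528i)  (-0.2089+0.4940i)·(+0.3402+0.0000i)  (+0.3598+0.3408i)·(-0.0503-0.3528i)  (+0.1900-0.0929i)·(-0.1139+0.0331i)
Y_2^-1(R⁻¹ n̂) = +0.009117-0.031617i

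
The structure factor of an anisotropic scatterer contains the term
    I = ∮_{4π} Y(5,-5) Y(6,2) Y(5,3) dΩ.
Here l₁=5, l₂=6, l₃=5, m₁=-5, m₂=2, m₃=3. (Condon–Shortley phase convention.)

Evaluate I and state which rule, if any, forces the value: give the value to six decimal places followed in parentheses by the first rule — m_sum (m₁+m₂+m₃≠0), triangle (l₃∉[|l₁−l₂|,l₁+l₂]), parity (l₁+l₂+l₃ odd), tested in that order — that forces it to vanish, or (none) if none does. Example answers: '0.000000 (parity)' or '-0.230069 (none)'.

m-sum 0 ✓  L=16 even ✓  1≤5≤11 ✓
Π(2lᵢ+1) = 11×13×11 = 1573
triangle coeff Δ(5,6,5) = 1/28588560
Σ_t [1,5]: t=1:−1/345600 t=2:+1/13824 t=3:−1/5184 t=4:+1/13824 t=5:−1/345600 = -7/129600
(3j)²=80/7293 [(5 6 5; 0 0 0)], sign=+1
Σ_t [6,6]: t=6:+1/829440 = 1/829440
(3j)²=35/2431 [(5 6 5; -5 2 3)], sign=+1
⇒ 4πI² = 2800/11271
I = (+1)√(2800/11271/(4π)) = 0.14060244
No selection rule forces the value: the integral is nonzero (none).

0.140602 (none)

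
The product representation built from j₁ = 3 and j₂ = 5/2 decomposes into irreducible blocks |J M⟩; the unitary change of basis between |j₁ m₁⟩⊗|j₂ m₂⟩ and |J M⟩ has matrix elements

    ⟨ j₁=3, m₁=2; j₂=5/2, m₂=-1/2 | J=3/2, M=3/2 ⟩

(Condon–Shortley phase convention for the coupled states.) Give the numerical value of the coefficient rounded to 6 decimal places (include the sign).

triangle: 4!*2!*1!/8! = 48/40320
(j±m)!: 5!*1!*2!*3!*3!*0! = 8640
prefactor² = (2J+1)*Δ*N² = 288/7
  k=1: −1/(1!*3!*0!*1!*2!*0!) = -1/12
Σ = -1/12  ⇒  CG² = 288/7*(-1/12)² = 2/7
CG = −√(2/7) = -0.534522

-0.534522  (= −√(2/7))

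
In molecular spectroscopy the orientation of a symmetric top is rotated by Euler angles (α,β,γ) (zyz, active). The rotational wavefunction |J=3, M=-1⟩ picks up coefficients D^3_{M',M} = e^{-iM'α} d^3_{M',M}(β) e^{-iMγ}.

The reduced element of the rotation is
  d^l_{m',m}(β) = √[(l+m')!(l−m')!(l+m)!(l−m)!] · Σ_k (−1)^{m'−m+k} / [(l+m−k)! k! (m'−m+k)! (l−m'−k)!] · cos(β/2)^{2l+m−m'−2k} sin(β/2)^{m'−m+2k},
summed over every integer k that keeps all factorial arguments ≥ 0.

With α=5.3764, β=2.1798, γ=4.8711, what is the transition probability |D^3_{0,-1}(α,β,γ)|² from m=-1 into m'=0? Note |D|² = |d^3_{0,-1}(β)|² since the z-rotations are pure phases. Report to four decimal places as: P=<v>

P=0.0511

D^3_{0,-1}(5.3764,2.1798,4.8711) = e^{-i·0·5.3764}·d^3_{0,-1}(2.1798)·e^{-i·-1·4.8711}. Compute d first:
With c≡cos(β/2)=0.462574 and s≡sin(β/2)=0.886581, N=[6·6·2·24]^{1/2}=41.569219
Admissible k: 0..2 (factorial args all ≥0)
  k=0: (−1)^1·41.5692/(12)·0.4626^5·0.8866^1 = -0.065045
  k=1: (−1)^2·41.5692/(4)·0.4626^3·0.8866^3 = +0.716820
  k=2: (−1)^3·41.5692/(12)·0.4626^1·0.8866^5 = -0.877734
d^3_{0,-1}(2.1798) = -0.065045 +0.716820 -0.877734 = -0.225959
|D^3_{0,-1}|² = |d^3_{0,-1}(β)|² = (-0.225959)² = 0.051058 (the z-rotation phases have unit modulus)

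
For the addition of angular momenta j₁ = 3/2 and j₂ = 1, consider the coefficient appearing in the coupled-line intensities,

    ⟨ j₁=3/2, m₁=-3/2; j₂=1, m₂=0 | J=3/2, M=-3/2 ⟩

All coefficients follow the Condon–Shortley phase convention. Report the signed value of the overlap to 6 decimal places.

−√(3/5) ≈ -0.774597

√[4·1!2!1!/5! · 0!3!1!1!0!3!] = √(12/5)
  +(−1)^1/∏(1,0,2,0,0,1)! = -1/2  (running -1/2)
⟨..|..⟩ = √(12/5)·(-1/2) = -0.774597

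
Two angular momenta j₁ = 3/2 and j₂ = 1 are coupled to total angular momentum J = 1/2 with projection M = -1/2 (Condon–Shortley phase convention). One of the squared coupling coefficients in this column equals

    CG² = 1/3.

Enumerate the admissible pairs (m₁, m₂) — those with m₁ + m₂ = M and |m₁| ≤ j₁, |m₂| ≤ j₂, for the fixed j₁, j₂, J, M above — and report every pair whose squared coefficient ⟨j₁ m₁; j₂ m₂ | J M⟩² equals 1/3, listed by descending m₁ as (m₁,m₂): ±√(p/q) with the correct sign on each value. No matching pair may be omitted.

Admissible pairs with m₁+m₂ = M = -1/2: (-3/2,1), (-1/2,0), (1/2,-1)
  (m₁,m₂)=(1/2,-1): CG² = 1/6, CG = +√(1/6)
  (m₁,m₂)=(-1/2,0): CG² = 1/3, CG = −√(1/3)   ← matches the target
  (m₁,m₂)=(-3/2,1): CG² = 1/2, CG = +√(1/2)
Pairs with CG² = 1/3: (-1/2,0): −√(1/3)

(-1/2,0): −√(1/3)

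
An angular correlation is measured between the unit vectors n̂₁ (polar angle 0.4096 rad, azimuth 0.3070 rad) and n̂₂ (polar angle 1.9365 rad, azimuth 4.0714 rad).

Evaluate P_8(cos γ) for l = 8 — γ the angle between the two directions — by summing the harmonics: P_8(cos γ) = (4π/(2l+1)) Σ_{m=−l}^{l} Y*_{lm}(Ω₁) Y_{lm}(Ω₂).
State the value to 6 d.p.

Term-by-term m-sum for l=8 (normalisation 4π/17 = 0.739198):
  [-8]  conj(Y_{8,-8})(Ω₁) = (-0.000252, 0.000206) ; Y_{8,-8}(Ω₂) = (0.120363, -0.272801) ; Δ = (0.000026, 0.000094)
  [-7]  conj(Y_{8,-7})(Ω₁) = (-0.001642, 0.002516) ; Y_{8,-7}(Ω₂) = (0.445157, -0.102104) ; Δ = (-0.000474, 0.001288)
  [-6]  conj(Y_{8,-6})(Ω₁) = (-0.004675, 0.016812) ; Y_{8,-6}(Ω₂) = (0.174713, 0.148460) ; Δ = (-0.003313, 0.002243)
  [-5]  conj(Y_{8,-5})(Ω₁) = (0.002573, 0.071838) ; Y_{8,-5}(Ω₂) = (0.014146, -0.222985) ; Δ = (0.016055, 0.000443)
  [-4]  conj(Y_{8,-4})(Ω₁) = (0.071905, 0.201478) ; Y_{8,-4}(Ω₂) = (0.272017, -0.177300) ; Δ = (0.055281, 0.042057)
  [-3]  conj(Y_{8,-3})(Ω₁) = (0.267407, 0.351905) ; Y_{8,-3}(Ω₂) = (-0.074706, -0.027454) ; Δ = (-0.010316, -0.033631)
  [-2]  conj(Y_{8,-2})(Ω₁) = (0.447813, 0.315659) ; Y_{8,-2}(Ω₂) = (-0.094588, -0.318341) ; Δ = (0.058130, -0.172415)
  [-1]  conj(Y_{8,-1})(Ω₁) = (0.166023, 0.052633) ; Y_{8,-1}(Ω₂) = (-0.009858, 0.013213) ; Δ = (-0.002332, 0.001675)
  [+0]  conj(Y_{8,0})(Ω₁) = (-0.445667, -0.000000) ; Y_{8,0}(Ω₂) = (-0.328939, 0.000000) ; Δ = (0.146597, 0.000000)
  [+1]  conj(Y_{8,1})(Ω₁) = (-0.166023, 0.052633) ; Y_{8,1}(Ω₂) = (0.009858, 0.013213) ; Δ = (-0.002332, -0.001675)
  [+2]  conj(Y_{8,2})(Ω₁) = (0.447813, -0.315659) ; Y_{8,2}(Ω₂) = (-0.094588, 0.318341) ; Δ = (0.058130, 0.172415)
  [+3]  conj(Y_{8,3})(Ω₁) = (-0.267407, 0.351905) ; Y_{8,3}(Ω₂) = (0.074706, -0.027454) ; Δ = (-0.010316, 0.033631)
  [+4]  conj(Y_{8,4})(Ω₁) = (0.071905, -0.201478) ; Y_{8,4}(Ω₂) = (0.272017, 0.177300) ; Δ = (0.055281, -0.042057)
  [+5]  conj(Y_{8,5})(Ω₁) = (-0.002573, 0.071838) ; Y_{8,5}(Ω₂) = (-0.014146, -0.222985) ; Δ = (0.016055, -0.000443)
  [+6]  conj(Y_{8,6})(Ω₁) = (-0.004675, -0.016812) ; Y_{8,6}(Ω₂) = (0.174713, -0.148460) ; Δ = (-0.003313, -0.002243)
  [+7]  conj(Y_{8,7})(Ω₁) = (0.001642, 0.002516) ; Y_{8,7}(Ω₂) = (-0.445157, -0.102104) ; Δ = (-0.000474, -0.001288)
  [+8]  conj(Y_{8,8})(Ω₁) = (-0.000252, -0.000206) ; Y_{8,8}(Ω₂) = (0.120363, 0.272801) ; Δ = (0.000026, -0.000094)
Total Σ_m = (0.372713, -0.000000). Multiply by 0.739198: (0.275509, -0.000000). P_8(cos γ) = 0.275509

0.275509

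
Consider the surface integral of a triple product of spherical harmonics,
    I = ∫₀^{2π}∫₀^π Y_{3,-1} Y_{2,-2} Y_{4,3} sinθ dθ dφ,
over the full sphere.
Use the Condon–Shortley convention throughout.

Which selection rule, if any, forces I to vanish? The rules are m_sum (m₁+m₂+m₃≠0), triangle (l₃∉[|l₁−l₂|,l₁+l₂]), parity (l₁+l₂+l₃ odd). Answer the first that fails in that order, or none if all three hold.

parity

m₁+m₂+m₃ = -1 − 2 + 3 = 0  ✓
triangle: |3−2|=1 ≤ l₃=4 ≤ 3+2=5  ✓
parity: l₁+l₂+l₃ = 9 is odd  ✗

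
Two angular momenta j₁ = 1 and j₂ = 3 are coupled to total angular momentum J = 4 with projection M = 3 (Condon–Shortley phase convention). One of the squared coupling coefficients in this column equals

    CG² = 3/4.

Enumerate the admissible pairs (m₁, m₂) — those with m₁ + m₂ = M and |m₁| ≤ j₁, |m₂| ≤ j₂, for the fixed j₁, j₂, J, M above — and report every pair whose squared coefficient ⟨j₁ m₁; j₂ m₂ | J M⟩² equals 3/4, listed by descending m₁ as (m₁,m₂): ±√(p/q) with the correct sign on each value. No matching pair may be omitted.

Admissible pairs with m₁+m₂ = M = 3: (0,3), (1,2)
  (m₁,m₂)=(1,2): CG² = 3/4, CG = +√(3/4)   ← matches the target
  (m₁,m₂)=(0,3): CG² = 1/4, CG = +√(1/4)
Pairs with CG² = 3/4: (1,2): +√(3/4)

(1,2): +√(3/4)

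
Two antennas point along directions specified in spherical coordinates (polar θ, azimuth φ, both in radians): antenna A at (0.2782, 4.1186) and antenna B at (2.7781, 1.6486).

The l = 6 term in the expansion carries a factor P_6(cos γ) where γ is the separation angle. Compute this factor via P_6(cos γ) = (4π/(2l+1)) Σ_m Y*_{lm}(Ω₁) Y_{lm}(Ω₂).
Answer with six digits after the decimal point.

0.540009

Addition theorem: P_6(cos γ) = (4π/13) Σ_m Y*_{lm}(Ω₁) Y_{lm}(Ω₂), m = −6…6:
  [-6]  conj(Y_{6,-6})(Ω₁) = (0.000189, -0.000085) ; Y_{6,-6}(Ω₂) = (-0.000871, 0.000439) ; Δ = (-0.000000, 0.000000)
  [-5]  conj(Y_{6,-5})(Ω₁) = (-0.000432, 0.002476) ; Y_{6,-5}(Ω₂) = (0.003370, 0.008222) ; Δ = (-0.000022, 0.000005)
  [-4]  conj(Y_{6,-4})(Ω₁) = (-0.013407, -0.012908) ; Y_{6,-4}(Ω₂) = (0.046726, -0.015030) ; Δ = (-0.000820, -0.000402)
  [-3]  conj(Y_{6,-3})(Ω₁) = (0.090966, -0.019443) ; Y_{6,-3}(Ω₂) = (-0.041831, -0.175952) ; Δ = (-0.007226, -0.015192)
  [-2]  conj(Y_{6,-2})(Ω₁) = (-0.115427, 0.286314) ; Y_{6,-2}(Ω₂) = (-0.425431, 0.066740) ; Δ = (0.029998, -0.129510)
  [-1]  conj(Y_{6,-1})(Ω₁) = (-0.333107, -0.493450) ; Y_{6,-1}(Ω₂) = (0.042314, 0.542762) ; Δ = (0.253731, -0.201678)
  [+0]  conj(Y_{6,0})(Ω₁) = (0.342039, -0.000000) ; Y_{6,0}(Ω₂) = (0.021411, 0.000000) ; Δ = (0.007323, 0.000000)
  [+1]  conj(Y_{6,1})(Ω₁) = (0.333107, -0.493450) ; Y_{6,1}(Ω₂) = (-0.042314, 0.542762) ; Δ = (0.253731, 0.201678)
  [+2]  conj(Y_{6,2})(Ω₁) = (-0.115427, -0.286314) ; Y_{6,2}(Ω₂) = (-0.425431, -0.066740) ; Δ = (0.029998, 0.129510)
  [+3]  conj(Y_{6,3})(Ω₁) = (-0.090966, -0.019443) ; Y_{6,3}(Ω₂) = (0.041831, -0.175952) ; Δ = (-0.007226, 0.015192)
  [+4]  conj(Y_{6,4})(Ω₁) = (-0.013407, 0.012908) ; Y_{6,4}(Ω₂) = (0.046726, 0.015030) ; Δ = (-0.000820, 0.000402)
  [+5]  conj(Y_{6,5})(Ω₁) = (0.000432, 0.002476) ; Y_{6,5}(Ω₂) = (-0.003370, 0.008222) ; Δ = (-0.000022, -0.000005)
  [+6]  conj(Y_{6,6})(Ω₁) = (0.000189, 0.000085) ; Y_{6,6}(Ω₂) = (-0.000871, -0.000439) ; Δ = (-0.000000, -0.000000)
Total Σ_m = (0.558643, 0.000000). Multiply by 0.966644: (0.540009, 0.000000). P_6(cos γ) = 0.540009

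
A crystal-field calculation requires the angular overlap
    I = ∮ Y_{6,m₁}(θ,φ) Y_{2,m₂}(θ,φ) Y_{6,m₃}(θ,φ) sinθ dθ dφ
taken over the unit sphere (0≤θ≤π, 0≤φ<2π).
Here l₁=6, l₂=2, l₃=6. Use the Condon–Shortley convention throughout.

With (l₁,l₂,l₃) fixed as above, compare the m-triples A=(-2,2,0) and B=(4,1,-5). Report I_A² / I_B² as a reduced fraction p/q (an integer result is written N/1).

280/297

Same 6,2,6: normalisation and zero-m 3j drop out of the ratio.
A: Δ: 2! 10! 2! / 15! → 1/90090; sum: t=2:+1/69120 = 1/69120; 3j²(6 2 6; -2 2 0) = Δ·Π!·Σ² = 4/143  (sign +1)
B: Δ: 2! 10! 2! / 15! → 1/90090; sum: t=1:−1/725760 t=2:+1/7257600 = -1/806400; 3j²(6 2 6; 4 1 -5) = Δ·Π!·Σ² = 27/910  (sign +1)
I_A²/I_B² = (4/143)/(27/910) = 280/297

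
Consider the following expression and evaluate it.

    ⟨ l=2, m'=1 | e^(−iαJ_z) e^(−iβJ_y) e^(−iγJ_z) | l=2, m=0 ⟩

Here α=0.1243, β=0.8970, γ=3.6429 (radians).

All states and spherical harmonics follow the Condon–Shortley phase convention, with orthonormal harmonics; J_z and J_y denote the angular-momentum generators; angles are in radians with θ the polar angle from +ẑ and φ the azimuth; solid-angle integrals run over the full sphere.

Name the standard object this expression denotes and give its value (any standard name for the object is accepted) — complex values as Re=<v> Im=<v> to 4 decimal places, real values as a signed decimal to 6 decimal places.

This is a Wigner D-matrix element — the rotation-matrix element ⟨l m'| R(α,β,γ) |l m⟩ in the angular-momentum basis.
D^2_{1,0}(0.1243,0.8970,3.6429) = e^{-i·1·0.1243}·d^2_{1,0}(0.8970)·e^{-i·0·3.6429}. Compute d first:
With c≡cos(β/2)=0.901099 and s≡sin(β/2)=0.433614, N=[6·1·2·2]^{1/2}=4.898979
Admissible k: 0..1 (factorial args all ≥0)
  k=0: (−1)^1·4.8990/(2)·0.9011^3·0.4336^1 = -0.777134
  k=1: (−1)^2·4.8990/(2)·0.9011^1·0.4336^3 = +0.179953
d^2_{1,0}(0.8970) = -0.777134 +0.179953 = -0.597182
Phases: e^{-i·(1)·0.1243}=+0.992285-0.123980i, e^{-i·(0)·3.6429}=+1.000000+0.000000i ⇒ D=-0.592574+0.074039i

Wigner D-matrix element, Re=-0.5926 Im=0.0740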